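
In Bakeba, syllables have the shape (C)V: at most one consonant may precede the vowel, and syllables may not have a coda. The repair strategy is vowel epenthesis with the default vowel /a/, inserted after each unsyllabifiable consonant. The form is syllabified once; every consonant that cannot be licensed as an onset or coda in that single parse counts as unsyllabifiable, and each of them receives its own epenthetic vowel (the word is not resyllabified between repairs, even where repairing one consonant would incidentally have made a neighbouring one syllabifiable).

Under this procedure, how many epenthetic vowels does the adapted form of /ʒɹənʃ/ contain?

The unsyllabifiable consonants are /ʒ/, /n/, /ʃ/; each receives one epenthetic vowel.

3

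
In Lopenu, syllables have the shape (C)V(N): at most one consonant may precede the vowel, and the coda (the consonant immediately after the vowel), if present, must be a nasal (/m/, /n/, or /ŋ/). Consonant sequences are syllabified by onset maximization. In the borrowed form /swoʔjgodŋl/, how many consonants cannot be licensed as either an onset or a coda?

6

Syllabifying with onset maximization leaves /s/, /ʔ/, /j/, /d/, /ŋ/, /l/ stranded (only a nasal (/m/, /n/, or /ŋ/) is licensed in coda position; onsets are limited to one consonant).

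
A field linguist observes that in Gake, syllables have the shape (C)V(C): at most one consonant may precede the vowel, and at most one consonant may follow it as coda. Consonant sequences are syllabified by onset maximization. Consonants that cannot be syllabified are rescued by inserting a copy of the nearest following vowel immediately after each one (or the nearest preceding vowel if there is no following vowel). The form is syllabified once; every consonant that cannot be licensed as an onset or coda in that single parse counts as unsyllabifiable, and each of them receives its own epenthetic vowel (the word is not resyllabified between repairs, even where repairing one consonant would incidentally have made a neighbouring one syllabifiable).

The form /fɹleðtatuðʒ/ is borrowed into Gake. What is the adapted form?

Syllabifying with onset maximization leaves /f/, /ɹ/, /ʒ/ stranded (at most one coda consonant is licensed; onsets are limited to one consonant).
Epenthesis after each stranded consonant: /f/ → /fe/, /ɹ/ → /ɹe/, /ʒ/ → /ʒu/.

feɹeleðtatuðʒu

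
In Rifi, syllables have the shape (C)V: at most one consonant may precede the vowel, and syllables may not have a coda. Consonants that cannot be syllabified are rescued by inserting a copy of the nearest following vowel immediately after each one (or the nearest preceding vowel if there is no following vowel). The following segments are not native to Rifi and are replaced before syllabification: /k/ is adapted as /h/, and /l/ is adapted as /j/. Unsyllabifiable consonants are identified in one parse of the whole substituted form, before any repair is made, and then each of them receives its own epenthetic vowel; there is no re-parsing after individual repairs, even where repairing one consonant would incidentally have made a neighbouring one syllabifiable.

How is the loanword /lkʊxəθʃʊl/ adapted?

jʊhʊxəθʊʃʊjʊ

Substitution: /l/ → /j/, /k/ → /h/, giving /jhʊxəθʃʊj/.
The consonants /j/, /θ/, /j/ cannot be parsed into a legal (C)V syllable (no codas are permitted; onsets are limited to one consonant).
Inserting the epenthetic vowel yields /j/ → /jʊ/, /θ/ → /θʊ/, /j/ → /jʊ/.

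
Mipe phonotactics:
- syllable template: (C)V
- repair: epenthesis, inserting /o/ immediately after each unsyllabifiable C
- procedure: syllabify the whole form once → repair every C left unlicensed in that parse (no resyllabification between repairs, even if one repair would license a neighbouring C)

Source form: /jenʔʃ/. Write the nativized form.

jenoʔoʃo

The consonants /n/, /ʔ/, /ʃ/ cannot be parsed into a legal (C)V syllable (no codas are permitted; onsets are limited to one consonant).
Inserting the epenthetic vowel yields /n/ → /no/, /ʔ/ → /ʔo/, /ʃ/ → /ʃo/.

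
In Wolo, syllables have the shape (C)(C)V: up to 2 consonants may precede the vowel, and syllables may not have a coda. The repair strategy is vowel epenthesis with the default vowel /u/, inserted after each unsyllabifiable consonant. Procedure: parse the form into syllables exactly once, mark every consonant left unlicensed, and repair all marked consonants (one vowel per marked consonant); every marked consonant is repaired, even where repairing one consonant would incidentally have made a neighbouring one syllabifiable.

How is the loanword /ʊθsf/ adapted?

ʊθusufu

Under (C)(C)V, the unsyllabifiable consonants are /θ/, /s/, /f/ (no codas are permitted; onsets may contain at most 2 consonants).
Inserting the epenthetic vowel yields /θ/ → /θu/, /s/ → /su/, /f/ → /fu/.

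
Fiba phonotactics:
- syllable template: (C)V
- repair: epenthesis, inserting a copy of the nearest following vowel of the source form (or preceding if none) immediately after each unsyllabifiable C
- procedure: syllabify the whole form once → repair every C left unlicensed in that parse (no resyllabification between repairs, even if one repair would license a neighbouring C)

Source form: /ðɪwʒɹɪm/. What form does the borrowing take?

Under (C)V, the unsyllabifiable consonants are /w/, /ʒ/, /m/ (no codas are permitted; onsets are limited to one consonant).
Epenthesis after each stranded consonant: /w/ → /wɪ/, /ʒ/ → /ʒɪ/, /m/ → /mɪ/.

ðɪwɪʒɪɹɪmɪ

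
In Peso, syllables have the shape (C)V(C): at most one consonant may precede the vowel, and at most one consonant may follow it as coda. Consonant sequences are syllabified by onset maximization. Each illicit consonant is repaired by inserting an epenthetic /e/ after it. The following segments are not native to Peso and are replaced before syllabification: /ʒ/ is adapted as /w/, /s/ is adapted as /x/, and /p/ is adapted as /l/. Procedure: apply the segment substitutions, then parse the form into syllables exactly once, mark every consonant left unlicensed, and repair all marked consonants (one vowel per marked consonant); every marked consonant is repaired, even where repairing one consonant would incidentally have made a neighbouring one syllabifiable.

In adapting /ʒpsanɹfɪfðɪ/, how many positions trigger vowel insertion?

3

After substitution the input is /wlxanɹfɪfðɪ/.
The unsyllabifiable consonants are /w/, /l/, /ɹ/; each receives one epenthetic vowel.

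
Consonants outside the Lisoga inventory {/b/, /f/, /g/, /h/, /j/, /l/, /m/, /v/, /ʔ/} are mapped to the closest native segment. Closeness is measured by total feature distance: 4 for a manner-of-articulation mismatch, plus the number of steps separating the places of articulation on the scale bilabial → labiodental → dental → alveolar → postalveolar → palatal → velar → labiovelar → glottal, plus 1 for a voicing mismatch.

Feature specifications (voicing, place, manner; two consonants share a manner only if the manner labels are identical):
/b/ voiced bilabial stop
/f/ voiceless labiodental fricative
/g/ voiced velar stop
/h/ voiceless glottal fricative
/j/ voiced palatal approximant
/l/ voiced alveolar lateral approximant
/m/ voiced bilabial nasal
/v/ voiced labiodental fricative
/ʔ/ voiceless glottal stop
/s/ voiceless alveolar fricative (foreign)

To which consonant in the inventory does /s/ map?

f

/f/ is closest: same manner (fricative), place distance 2 (alveolar→labiodental), same voicing; total 2. Next closest is /v/ at distance 3.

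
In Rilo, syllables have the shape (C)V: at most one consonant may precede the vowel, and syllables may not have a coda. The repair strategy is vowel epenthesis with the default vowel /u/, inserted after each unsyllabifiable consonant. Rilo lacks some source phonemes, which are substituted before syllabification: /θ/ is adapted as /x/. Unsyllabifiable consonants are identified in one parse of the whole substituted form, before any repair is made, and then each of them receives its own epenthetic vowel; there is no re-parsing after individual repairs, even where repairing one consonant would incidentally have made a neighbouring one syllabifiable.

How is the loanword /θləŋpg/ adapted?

Substitution: /θ/ → /x/, giving /xləŋpg/.
Syllabifying with onset maximization leaves /x/, /ŋ/, /p/, /g/ stranded (no codas are permitted; onsets are limited to one consonant).
Inserting the epenthetic vowel yields /x/ → /xu/, /ŋ/ → /ŋu/, /p/ → /pu/, /g/ → /gu/.

xuləŋupugu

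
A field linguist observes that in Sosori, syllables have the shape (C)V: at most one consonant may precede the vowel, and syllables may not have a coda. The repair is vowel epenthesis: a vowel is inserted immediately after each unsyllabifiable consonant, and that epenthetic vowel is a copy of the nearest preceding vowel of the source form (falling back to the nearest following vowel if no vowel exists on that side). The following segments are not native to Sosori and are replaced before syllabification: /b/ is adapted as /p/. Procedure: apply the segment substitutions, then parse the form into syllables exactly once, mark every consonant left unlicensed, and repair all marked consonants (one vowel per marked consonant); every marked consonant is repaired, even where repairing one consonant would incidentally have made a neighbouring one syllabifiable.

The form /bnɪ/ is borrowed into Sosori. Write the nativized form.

Substitution: /b/ → /p/, giving /pnɪ/.
Under (C)V, the unsyllabifiable consonants are /p/ (no codas are permitted; onsets are limited to one consonant).
Epenthesis after each stranded consonant: /p/ → /pɪ/.

pɪnɪ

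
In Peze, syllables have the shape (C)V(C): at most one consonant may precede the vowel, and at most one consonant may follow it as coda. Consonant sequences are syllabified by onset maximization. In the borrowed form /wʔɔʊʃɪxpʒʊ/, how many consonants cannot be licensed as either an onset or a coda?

2

The consonants /w/, /p/ cannot be parsed into a legal (C)V(C) syllable (at most one coda consonant is licensed; onsets are limited to one consonant).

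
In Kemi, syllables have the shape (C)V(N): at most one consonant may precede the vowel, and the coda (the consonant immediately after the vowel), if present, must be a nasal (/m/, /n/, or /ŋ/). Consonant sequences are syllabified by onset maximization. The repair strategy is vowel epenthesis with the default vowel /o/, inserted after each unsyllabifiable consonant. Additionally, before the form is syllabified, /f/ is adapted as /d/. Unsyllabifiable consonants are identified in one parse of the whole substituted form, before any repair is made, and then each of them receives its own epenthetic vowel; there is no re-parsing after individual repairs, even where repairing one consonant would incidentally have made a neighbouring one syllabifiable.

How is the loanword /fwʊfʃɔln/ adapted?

Substitution: /f/ → /d/, giving /dwʊdʃɔln/.
Under (C)V(N), the unsyllabifiable consonants are /d/, /d/, /l/, /n/ (only a nasal (/m/, /n/, or /ŋ/) is licensed in coda position; onsets are limited to one consonant).
Each unlicensed consonant becomes the onset of a new syllable: /d/ → /do/, /d/ → /do/, /l/ → /lo/, /n/ → /no/.

dowʊdoʃɔlono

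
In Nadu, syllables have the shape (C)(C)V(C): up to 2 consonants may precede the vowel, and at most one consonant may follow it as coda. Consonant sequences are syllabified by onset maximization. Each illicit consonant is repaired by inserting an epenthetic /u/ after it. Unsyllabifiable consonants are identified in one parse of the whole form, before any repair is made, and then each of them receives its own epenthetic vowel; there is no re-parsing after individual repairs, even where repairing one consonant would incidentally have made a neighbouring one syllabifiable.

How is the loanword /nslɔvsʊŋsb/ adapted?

Under (C)(C)V(C), the unsyllabifiable consonants are /n/, /s/, /b/ (at most one coda consonant is licensed; onsets may contain at most 2 consonants).
Inserting the epenthetic vowel yields /n/ → /nu/, /s/ → /su/, /b/ → /bu/.

nuslɔvsʊŋsubu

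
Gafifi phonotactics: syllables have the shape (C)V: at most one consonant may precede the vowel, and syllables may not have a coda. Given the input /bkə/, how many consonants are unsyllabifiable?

1

Syllabifying with onset maximization leaves /b/ stranded (no codas are permitted; onsets are limited to one consonant).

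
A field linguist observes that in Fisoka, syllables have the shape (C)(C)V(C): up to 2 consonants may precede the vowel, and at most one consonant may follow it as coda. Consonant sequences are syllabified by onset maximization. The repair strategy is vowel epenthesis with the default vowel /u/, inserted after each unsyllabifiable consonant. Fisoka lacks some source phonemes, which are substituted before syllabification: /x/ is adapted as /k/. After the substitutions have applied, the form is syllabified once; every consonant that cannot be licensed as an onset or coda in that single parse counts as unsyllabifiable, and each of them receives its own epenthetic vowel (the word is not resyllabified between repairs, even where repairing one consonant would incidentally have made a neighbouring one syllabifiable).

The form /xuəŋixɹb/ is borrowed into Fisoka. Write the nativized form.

kuəŋikɹubu

Substitution: /x/ → /k/, giving /kuəŋikɹb/.
The consonants /ɹ/, /b/ cannot be parsed into a legal (C)(C)V(C) syllable (at most one coda consonant is licensed; onsets may contain at most 2 consonants).
Each unlicensed consonant becomes the onset of a new syllable: /ɹ/ → /ɹu/, /b/ → /bu/.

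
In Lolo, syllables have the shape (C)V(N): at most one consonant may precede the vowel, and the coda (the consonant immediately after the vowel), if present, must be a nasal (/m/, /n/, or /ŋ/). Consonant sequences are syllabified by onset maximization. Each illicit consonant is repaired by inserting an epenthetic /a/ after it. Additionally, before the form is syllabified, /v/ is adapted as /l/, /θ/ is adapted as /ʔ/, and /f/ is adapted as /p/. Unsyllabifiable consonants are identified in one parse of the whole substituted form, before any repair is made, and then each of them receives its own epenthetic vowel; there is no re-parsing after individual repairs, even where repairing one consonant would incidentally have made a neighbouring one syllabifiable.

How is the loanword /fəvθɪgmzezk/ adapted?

pəlaʔɪgamazezaka

Substitution: /f/ → /p/, /v/ → /l/, /θ/ → /ʔ/, giving /pəlʔɪgmzezk/.
The consonants /l/, /g/, /m/, /z/, /k/ cannot be parsed into a legal (C)V(N) syllable (only a nasal (/m/, /n/, or /ŋ/) is licensed in coda position; onsets are limited to one consonant).
Inserting the epenthetic vowel yields /l/ → /la/, /g/ → /ga/, /m/ → /ma/, /z/ → /za/, /k/ → /ka/.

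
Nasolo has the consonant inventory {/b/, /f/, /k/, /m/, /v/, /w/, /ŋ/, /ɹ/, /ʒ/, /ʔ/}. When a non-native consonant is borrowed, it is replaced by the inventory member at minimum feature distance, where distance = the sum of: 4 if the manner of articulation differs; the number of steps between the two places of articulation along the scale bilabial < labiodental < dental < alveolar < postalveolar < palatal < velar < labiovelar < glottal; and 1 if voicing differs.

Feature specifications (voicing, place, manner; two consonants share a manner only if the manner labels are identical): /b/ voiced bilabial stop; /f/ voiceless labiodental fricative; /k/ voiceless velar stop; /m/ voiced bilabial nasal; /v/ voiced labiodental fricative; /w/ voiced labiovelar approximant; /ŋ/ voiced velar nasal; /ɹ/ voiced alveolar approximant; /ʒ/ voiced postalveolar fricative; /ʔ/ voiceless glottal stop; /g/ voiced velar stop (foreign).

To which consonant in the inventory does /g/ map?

k

/k/ is closest: same manner (stop), place distance 0 (velar→velar), voicing differs (+1); total 1. Next closest is /ʔ/ at distance 3.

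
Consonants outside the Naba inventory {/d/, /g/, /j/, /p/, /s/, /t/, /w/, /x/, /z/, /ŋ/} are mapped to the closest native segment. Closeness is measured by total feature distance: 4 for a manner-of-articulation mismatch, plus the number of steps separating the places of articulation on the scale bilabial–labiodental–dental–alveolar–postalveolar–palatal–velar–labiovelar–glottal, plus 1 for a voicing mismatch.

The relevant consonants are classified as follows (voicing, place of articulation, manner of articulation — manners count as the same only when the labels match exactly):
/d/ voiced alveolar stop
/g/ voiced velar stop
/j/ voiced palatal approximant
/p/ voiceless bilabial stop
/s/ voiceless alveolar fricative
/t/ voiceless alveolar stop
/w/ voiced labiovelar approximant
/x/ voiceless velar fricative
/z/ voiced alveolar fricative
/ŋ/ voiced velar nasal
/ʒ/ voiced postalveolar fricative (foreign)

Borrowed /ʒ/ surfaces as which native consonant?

z

/z/ is closest: same manner (fricative), place distance 1 (postalveolar→alveolar), same voicing; total 1. Next closest is /s/ at distance 2.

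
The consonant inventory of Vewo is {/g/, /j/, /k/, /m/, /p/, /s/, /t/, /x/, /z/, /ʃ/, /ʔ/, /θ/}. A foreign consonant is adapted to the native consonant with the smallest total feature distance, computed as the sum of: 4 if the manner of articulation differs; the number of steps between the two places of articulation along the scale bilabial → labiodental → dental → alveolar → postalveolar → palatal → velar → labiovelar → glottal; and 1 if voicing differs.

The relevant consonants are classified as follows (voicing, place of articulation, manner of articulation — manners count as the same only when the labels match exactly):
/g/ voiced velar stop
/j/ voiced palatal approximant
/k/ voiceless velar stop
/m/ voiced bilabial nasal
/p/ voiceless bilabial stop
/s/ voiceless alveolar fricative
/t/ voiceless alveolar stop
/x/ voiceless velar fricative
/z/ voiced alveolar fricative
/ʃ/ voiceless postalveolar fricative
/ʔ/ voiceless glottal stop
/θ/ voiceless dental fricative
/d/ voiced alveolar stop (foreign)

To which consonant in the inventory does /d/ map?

/t/ is closest: same manner (stop), place distance 0 (alveolar→alveolar), voicing differs (+1); total 1. Next closest is /g/ at distance 3.

t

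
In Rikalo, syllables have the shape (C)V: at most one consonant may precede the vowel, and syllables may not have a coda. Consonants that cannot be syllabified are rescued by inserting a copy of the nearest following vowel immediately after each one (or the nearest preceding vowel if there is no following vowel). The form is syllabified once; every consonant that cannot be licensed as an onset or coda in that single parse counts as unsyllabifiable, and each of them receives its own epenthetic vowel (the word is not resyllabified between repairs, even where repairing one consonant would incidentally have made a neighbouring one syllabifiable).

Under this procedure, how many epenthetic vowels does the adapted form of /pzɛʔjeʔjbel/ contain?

5

The unsyllabifiable consonants are /p/, /ʔ/, /ʔ/, /j/, /l/; each receives one epenthetic vowel.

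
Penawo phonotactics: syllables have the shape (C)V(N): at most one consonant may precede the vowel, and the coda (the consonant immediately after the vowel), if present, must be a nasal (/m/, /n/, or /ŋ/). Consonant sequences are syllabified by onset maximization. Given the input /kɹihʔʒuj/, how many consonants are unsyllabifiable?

Under (C)V(N), the unsyllabifiable consonants are /k/, /h/, /ʔ/, /j/ (only a nasal (/m/, /n/, or /ŋ/) is licensed in coda position; onsets are limited to one consonant).

4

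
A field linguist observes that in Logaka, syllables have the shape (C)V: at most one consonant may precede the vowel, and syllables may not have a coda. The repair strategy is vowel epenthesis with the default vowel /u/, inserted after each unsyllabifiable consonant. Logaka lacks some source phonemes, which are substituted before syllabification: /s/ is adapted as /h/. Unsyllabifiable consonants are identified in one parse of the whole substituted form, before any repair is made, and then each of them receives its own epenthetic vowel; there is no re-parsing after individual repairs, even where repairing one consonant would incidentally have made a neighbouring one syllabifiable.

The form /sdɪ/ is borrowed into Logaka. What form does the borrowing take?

Substitution: /s/ → /h/, giving /hdɪ/.
Under (C)V, the unsyllabifiable consonants are /h/ (no codas are permitted; onsets are limited to one consonant).
Epenthesis after each stranded consonant: /h/ → /hu/.

hudɪ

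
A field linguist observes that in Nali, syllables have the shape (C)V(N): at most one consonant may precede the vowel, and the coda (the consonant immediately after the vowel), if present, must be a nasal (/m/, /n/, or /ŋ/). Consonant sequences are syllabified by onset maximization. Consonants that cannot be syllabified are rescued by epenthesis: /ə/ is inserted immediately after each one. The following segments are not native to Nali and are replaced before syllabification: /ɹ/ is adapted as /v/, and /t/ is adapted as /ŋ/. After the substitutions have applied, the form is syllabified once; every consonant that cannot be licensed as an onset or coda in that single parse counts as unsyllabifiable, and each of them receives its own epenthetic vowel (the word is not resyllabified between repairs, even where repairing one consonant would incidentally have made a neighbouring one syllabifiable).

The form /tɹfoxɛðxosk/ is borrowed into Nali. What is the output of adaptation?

ŋəvəfoxɛðəxosəkə

Substitution: /t/ → /ŋ/, /ɹ/ → /v/, giving /ŋvfoxɛðxosk/.
Syllabifying with onset maximization leaves /ŋ/, /v/, /ð/, /s/, /k/ stranded (only a nasal (/m/, /n/, or /ŋ/) is licensed in coda position; onsets are limited to one consonant).
Each unlicensed consonant becomes the onset of a new syllable: /ŋ/ → /ŋə/, /v/ → /və/, /ð/ → /ðə/, /s/ → /sə/, /k/ → /kə/.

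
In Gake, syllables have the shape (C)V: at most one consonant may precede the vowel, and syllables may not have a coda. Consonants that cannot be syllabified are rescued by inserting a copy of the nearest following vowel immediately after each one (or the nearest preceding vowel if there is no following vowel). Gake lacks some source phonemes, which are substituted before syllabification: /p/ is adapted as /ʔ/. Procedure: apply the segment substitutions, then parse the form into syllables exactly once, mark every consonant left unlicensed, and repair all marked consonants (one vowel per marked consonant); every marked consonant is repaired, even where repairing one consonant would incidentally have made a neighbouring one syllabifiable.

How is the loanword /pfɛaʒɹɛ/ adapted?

Substitution: /p/ → /ʔ/, giving /ʔfɛaʒɹɛ/.
The consonants /ʔ/, /ʒ/ cannot be parsed into a legal (C)V syllable (no codas are permitted; onsets are limited to one consonant).
Epenthesis after each stranded consonant: /ʔ/ → /ʔɛ/, /ʒ/ → /ʒɛ/.

ʔɛfɛaʒɛɹɛ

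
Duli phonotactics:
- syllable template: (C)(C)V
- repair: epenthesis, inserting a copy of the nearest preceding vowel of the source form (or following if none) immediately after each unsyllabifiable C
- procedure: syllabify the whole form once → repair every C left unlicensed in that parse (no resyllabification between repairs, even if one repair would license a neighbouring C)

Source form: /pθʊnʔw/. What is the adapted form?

pθʊnʊʔʊwʊ

Syllabifying with onset maximization leaves /n/, /ʔ/, /w/ stranded (no codas are permitted; onsets may contain at most 2 consonants).
Each unlicensed consonant becomes the onset of a new syllable: /n/ → /nʊ/, /ʔ/ → /ʔʊ/, /w/ → /wʊ/.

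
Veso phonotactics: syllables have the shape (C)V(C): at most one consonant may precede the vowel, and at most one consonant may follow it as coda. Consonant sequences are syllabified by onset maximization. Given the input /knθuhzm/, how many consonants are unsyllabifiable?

4

Under (C)V(C), the unsyllabifiable consonants are /k/, /n/, /z/, /m/ (at most one coda consonant is licensed; onsets are limited to one consonant).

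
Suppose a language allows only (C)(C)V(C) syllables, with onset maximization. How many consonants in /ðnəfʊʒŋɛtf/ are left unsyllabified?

1

Syllabifying with onset maximization leaves /f/ stranded (at most one coda consonant is licensed; onsets may contain at most 2 consonants).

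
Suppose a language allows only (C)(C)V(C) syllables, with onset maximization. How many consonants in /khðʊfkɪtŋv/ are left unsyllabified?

The consonants /k/, /ŋ/, /v/ cannot be parsed into a legal (C)(C)V(C) syllable (at most one coda consonant is licensed; onsets may contain at most 2 consonants).

3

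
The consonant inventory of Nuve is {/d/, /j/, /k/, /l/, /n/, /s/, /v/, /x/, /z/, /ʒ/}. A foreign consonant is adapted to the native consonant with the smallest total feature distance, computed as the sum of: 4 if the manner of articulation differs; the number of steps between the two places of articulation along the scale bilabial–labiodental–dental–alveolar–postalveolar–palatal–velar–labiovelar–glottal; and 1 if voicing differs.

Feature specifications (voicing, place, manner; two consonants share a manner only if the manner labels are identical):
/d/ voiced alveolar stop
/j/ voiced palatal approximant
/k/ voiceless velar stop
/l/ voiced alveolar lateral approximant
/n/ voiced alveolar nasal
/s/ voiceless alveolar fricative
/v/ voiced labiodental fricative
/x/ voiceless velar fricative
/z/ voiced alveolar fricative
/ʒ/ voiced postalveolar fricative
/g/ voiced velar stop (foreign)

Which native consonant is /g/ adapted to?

k

/k/ is closest: same manner (stop), place distance 0 (velar→velar), voicing differs (+1); total 1. Next closest is /d/ at distance 3.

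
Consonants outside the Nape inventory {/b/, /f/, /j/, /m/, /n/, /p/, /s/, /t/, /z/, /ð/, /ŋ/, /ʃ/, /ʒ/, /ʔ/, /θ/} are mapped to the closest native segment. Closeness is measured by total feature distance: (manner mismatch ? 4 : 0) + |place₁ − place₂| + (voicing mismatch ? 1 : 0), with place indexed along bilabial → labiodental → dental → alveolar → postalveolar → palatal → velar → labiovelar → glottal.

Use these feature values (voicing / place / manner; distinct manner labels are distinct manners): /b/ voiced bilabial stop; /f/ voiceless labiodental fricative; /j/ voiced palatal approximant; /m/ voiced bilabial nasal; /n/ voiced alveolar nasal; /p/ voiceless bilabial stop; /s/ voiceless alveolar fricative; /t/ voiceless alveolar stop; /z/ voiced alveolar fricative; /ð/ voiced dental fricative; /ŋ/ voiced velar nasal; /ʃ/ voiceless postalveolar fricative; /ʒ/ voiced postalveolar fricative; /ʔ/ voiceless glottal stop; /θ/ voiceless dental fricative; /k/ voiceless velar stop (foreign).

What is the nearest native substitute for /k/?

/ʔ/ is closest: same manner (stop), place distance 2 (velar→glottal), same voicing; total 2. Next closest is /t/ at distance 3.

ʔ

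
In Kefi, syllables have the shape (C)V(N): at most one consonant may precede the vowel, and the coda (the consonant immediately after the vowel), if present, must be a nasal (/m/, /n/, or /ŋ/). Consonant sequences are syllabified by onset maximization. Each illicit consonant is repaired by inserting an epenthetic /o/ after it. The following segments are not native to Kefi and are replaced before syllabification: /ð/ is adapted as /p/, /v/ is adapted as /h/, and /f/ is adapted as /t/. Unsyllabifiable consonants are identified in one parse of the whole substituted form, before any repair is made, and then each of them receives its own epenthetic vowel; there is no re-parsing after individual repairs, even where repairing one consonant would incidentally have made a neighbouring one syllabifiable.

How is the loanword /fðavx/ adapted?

Substitution: /f/ → /t/, /ð/ → /p/, /v/ → /h/, giving /tpahx/.
Syllabifying with onset maximization leaves /t/, /h/, /x/ stranded (only a nasal (/m/, /n/, or /ŋ/) is licensed in coda position; onsets are limited to one consonant).
Each unlicensed consonant becomes the onset of a new syllable: /t/ → /to/, /h/ → /ho/, /x/ → /xo/.

topahoxo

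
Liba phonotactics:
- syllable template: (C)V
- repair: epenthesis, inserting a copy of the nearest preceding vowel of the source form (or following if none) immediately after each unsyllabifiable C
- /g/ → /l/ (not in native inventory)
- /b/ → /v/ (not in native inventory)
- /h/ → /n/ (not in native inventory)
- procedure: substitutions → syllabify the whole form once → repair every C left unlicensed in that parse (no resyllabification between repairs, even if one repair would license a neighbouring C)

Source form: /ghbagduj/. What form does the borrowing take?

Substitution: /g/ → /l/, /h/ → /n/, /b/ → /v/, giving /lnvalduj/.
Syllabifying with onset maximization leaves /l/, /n/, /l/, /j/ stranded (no codas are permitted; onsets are limited to one consonant).
Inserting the epenthetic vowel yields /l/ → /la/, /n/ → /na/, /l/ → /la/, /j/ → /ju/.

lanavaladuju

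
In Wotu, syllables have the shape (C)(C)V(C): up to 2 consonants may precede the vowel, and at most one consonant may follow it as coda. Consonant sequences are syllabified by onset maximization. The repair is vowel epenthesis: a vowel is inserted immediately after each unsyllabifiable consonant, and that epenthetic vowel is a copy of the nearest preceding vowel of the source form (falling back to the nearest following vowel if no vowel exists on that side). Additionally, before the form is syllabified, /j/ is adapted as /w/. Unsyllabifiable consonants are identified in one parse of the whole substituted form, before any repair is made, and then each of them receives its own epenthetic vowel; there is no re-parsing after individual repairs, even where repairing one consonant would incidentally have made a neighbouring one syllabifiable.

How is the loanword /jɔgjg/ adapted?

wɔgwɔgɔ

Substitution: /j/ → /w/, giving /wɔgwg/.
Syllabifying with onset maximization leaves /w/, /g/ stranded (at most one coda consonant is licensed; onsets may contain at most 2 consonants).
Each unlicensed consonant becomes the onset of a new syllable: /w/ → /wɔ/, /g/ → /gɔ/.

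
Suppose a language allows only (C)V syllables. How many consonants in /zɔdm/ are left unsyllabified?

2

Syllabifying with onset maximization leaves /d/, /m/ stranded (no codas are permitted; onsets are limited to one consonant).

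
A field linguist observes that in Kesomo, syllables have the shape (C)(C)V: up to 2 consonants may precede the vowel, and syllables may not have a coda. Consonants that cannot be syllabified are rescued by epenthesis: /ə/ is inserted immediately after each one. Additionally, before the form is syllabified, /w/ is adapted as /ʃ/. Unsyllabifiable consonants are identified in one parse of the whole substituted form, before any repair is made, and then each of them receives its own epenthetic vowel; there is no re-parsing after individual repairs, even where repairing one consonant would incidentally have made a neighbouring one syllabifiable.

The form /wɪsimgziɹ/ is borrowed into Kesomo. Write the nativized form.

ʃɪsiməgziɹə

Substitution: /w/ → /ʃ/, giving /ʃɪsimgziɹ/.
The consonants /m/, /ɹ/ cannot be parsed into a legal (C)(C)V syllable (no codas are permitted; onsets may contain at most 2 consonants).
Epenthesis after each stranded consonant: /m/ → /mə/, /ɹ/ → /ɹə/.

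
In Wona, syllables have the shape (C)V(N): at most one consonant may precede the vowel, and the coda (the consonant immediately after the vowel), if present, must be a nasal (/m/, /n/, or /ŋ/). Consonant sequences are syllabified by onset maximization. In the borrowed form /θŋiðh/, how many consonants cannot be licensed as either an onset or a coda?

Syllabifying with onset maximization leaves /θ/, /ð/, /h/ stranded (only a nasal (/m/, /n/, or /ŋ/) is licensed in coda position; onsets are limited to one consonant).

3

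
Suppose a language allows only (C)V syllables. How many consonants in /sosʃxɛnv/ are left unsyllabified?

Under (C)V, the unsyllabifiable consonants are /s/, /ʃ/, /n/, /v/ (no codas are permitted; onsets are limited to one consonant).

4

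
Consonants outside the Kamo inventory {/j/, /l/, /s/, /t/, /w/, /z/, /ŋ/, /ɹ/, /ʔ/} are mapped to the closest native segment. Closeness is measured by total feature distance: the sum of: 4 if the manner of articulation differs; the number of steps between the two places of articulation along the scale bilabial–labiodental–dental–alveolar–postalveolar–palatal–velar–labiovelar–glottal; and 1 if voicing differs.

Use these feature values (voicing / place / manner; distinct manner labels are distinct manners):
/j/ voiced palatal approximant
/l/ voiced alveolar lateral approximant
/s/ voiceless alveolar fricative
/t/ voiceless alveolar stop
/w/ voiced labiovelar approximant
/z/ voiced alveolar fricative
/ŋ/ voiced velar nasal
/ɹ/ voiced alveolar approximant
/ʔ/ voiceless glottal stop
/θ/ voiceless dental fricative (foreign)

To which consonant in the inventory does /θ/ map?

s

/s/ is closest: same manner (fricative), place distance 1 (dental→alveolar), same voicing; total 1. Next closest is /z/ at distance 2.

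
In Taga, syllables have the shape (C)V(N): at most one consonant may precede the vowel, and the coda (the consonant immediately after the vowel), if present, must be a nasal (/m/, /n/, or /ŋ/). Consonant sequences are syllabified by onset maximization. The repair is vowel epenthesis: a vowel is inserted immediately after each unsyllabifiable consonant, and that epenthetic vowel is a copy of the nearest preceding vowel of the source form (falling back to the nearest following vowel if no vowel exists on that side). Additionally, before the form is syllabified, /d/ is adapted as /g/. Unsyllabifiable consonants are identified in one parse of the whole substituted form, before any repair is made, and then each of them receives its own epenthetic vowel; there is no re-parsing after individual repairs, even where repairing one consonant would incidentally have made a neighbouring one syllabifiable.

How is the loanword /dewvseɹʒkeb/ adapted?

geweveseɹeʒekebe

Substitution: /d/ → /g/, giving /gewvseɹʒkeb/.
Under (C)V(N), the unsyllabifiable consonants are /w/, /v/, /ɹ/, /ʒ/, /b/ (only a nasal (/m/, /n/, or /ŋ/) is licensed in coda position; onsets are limited to one consonant).
Each unlicensed consonant becomes the onset of a new syllable: /w/ → /we/, /v/ → /ve/, /ɹ/ → /ɹe/, /ʒ/ → /ʒe/, /b/ → /be/.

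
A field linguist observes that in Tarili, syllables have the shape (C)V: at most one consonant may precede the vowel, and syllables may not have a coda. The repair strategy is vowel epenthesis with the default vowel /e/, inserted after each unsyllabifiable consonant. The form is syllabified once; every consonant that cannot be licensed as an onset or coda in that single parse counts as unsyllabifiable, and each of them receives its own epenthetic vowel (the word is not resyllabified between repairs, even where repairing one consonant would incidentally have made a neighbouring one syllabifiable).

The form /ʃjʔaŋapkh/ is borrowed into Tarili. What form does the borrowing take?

ʃejeʔaŋapekehe

The consonants /ʃ/, /j/, /p/, /k/, /h/ cannot be parsed into a legal (C)V syllable (no codas are permitted; onsets are limited to one consonant).
Inserting the epenthetic vowel yields /ʃ/ → /ʃe/, /j/ → /je/, /p/ → /pe/, /k/ → /ke/, /h/ → /he/.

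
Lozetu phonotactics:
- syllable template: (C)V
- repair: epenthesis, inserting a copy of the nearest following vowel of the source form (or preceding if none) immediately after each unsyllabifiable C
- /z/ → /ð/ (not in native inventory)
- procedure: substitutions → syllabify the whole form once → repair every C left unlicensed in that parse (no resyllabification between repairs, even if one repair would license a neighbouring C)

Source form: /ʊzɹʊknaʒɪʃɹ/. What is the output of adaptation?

ʊðʊɹʊkanaʒɪʃɪɹɪ

Substitution: /z/ → /ð/, giving /ʊðɹʊknaʒɪʃɹ/.
Syllabifying with onset maximization leaves /ð/, /k/, /ʃ/, /ɹ/ stranded (no codas are permitted; onsets are limited to one consonant).
Each unlicensed consonant becomes the onset of a new syllable: /ð/ → /ðʊ/, /k/ → /ka/, /ʃ/ → /ʃɪ/, /ɹ/ → /ɹɪ/.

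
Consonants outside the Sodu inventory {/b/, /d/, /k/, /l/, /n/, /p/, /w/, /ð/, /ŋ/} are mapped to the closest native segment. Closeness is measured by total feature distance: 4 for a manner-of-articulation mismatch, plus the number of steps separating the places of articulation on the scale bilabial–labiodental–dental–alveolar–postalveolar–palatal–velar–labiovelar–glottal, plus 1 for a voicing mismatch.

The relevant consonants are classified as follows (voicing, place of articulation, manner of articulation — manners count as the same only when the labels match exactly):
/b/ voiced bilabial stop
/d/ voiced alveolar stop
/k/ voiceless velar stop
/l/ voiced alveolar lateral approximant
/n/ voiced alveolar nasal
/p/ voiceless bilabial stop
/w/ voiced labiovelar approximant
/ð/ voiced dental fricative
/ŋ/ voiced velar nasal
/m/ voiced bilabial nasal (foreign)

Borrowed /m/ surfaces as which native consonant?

n

/n/ is closest: same manner (nasal), place distance 3 (bilabial→alveolar), same voicing; total 3. Next closest is /b/ at distance 4.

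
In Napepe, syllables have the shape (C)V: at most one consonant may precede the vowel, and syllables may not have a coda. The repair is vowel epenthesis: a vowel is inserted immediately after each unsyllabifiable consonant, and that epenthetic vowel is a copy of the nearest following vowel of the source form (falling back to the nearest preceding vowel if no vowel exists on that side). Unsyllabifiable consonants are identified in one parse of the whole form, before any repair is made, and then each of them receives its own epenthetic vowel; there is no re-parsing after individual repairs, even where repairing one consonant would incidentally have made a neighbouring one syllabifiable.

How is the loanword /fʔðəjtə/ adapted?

The consonants /f/, /ʔ/, /j/ cannot be parsed into a legal (C)V syllable (no codas are permitted; onsets are limited to one consonant).
Inserting the epenthetic vowel yields /f/ → /fə/, /ʔ/ → /ʔə/, /j/ → /jə/.

fəʔəðəjətə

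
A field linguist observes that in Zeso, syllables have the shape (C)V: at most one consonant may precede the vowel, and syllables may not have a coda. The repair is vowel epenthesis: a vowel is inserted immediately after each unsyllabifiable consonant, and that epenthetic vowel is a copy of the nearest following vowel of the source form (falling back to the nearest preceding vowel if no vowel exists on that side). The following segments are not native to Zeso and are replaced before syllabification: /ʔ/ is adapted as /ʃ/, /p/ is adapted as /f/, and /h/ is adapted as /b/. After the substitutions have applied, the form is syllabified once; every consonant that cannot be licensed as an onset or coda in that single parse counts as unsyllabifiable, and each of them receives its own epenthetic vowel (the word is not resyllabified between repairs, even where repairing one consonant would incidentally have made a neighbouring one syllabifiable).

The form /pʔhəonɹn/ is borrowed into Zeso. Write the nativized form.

Substitution: /p/ → /f/, /ʔ/ → /ʃ/, /h/ → /b/, giving /fʃbəonɹn/.
The consonants /f/, /ʃ/, /n/, /ɹ/, /n/ cannot be parsed into a legal (C)V syllable (no codas are permitted; onsets are limited to one consonant).
Inserting the epenthetic vowel yields /f/ → /fə/, /ʃ/ → /ʃə/, /n/ → /no/, /ɹ/ → /ɹo/, /n/ → /no/.

fəʃəbəonoɹono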